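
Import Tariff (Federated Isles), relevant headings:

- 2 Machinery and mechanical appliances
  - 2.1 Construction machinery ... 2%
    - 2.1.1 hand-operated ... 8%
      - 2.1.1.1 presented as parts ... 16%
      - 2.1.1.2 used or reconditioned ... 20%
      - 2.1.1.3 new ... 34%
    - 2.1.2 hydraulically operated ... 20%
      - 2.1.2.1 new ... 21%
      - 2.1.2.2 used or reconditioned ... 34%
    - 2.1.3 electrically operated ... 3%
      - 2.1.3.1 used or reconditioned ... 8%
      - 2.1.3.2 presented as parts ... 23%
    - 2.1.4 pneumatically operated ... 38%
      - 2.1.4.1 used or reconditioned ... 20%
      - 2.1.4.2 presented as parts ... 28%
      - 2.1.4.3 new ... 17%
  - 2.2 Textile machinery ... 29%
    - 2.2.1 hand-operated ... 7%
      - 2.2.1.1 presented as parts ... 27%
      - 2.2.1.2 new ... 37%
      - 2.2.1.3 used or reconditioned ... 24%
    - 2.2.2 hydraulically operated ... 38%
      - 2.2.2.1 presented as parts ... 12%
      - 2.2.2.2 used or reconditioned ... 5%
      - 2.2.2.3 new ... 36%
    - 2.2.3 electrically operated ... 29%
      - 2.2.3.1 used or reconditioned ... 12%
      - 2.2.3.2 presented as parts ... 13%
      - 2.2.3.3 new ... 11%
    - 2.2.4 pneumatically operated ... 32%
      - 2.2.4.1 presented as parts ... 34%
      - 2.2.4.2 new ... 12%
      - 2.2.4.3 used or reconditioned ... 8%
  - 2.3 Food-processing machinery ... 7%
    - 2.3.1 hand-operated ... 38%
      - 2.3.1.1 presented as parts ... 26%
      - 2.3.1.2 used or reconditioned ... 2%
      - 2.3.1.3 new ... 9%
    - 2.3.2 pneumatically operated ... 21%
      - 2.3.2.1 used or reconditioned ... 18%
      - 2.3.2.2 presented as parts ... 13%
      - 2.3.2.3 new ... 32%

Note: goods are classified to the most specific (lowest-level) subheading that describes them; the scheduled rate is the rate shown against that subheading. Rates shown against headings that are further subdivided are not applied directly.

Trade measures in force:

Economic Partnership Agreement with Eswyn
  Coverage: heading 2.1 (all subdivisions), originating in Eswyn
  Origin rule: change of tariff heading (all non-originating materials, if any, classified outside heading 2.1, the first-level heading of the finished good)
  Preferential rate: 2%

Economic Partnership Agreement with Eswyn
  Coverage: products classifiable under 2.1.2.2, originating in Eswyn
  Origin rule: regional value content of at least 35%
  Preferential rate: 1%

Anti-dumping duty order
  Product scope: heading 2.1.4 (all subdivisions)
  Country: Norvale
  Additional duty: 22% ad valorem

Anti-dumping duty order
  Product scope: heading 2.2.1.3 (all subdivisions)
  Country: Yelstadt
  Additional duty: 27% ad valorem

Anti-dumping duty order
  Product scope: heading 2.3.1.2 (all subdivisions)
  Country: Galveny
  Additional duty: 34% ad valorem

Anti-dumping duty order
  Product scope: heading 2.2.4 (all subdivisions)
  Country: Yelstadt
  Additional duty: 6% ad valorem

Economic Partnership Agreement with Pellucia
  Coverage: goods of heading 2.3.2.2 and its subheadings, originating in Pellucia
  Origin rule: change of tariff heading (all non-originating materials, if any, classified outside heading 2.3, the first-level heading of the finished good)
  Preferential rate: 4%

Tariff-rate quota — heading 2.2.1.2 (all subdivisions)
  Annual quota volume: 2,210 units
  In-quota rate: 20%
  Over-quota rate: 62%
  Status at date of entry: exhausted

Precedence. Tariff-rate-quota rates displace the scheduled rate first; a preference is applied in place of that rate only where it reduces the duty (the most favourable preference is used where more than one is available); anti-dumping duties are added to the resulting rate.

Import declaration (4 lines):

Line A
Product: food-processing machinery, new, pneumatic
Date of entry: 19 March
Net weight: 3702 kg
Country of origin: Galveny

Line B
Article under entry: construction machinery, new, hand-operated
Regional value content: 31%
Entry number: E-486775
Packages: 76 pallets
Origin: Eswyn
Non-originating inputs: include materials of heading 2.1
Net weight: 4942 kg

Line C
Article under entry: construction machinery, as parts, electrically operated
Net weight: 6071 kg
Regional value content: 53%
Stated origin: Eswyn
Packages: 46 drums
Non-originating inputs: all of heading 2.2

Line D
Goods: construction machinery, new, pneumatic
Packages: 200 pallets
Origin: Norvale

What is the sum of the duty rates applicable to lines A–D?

107%

Line A: food-processing → 2.3; pneumatic → 2.3.2; new → 2.3.2.3. Scheduled 32%. No special measure applies. → 32%.
Line B: construction → 2.1; hand-operated → 2.1.1; new → 2.1.1.3. Scheduled 34%. Eswyn agreement on 2.1: CTH not met; Eswyn agreement on 2.1.2.2: 2.1.1.3 not covered. → 34%.
Line C: construction → 2.1; electrically operated → 2.1.3; as parts → 2.1.3.2. Scheduled 23%. Eswyn agreement on 2.1: CTH met → 2% available; Eswyn agreement on 2.1.2.2: 2.1.3.2 not covered; preferential 2%. → 2%.
Line D: construction → 2.1; pneumatic → 2.1.4; new → 2.1.4.3. Scheduled 17%. anti-dumping (Norvale, 2.1.4): +22%; total 17% + 22% = 39%. → 39%.
Sum: 32% + 34% + 2% + 39% = 107%.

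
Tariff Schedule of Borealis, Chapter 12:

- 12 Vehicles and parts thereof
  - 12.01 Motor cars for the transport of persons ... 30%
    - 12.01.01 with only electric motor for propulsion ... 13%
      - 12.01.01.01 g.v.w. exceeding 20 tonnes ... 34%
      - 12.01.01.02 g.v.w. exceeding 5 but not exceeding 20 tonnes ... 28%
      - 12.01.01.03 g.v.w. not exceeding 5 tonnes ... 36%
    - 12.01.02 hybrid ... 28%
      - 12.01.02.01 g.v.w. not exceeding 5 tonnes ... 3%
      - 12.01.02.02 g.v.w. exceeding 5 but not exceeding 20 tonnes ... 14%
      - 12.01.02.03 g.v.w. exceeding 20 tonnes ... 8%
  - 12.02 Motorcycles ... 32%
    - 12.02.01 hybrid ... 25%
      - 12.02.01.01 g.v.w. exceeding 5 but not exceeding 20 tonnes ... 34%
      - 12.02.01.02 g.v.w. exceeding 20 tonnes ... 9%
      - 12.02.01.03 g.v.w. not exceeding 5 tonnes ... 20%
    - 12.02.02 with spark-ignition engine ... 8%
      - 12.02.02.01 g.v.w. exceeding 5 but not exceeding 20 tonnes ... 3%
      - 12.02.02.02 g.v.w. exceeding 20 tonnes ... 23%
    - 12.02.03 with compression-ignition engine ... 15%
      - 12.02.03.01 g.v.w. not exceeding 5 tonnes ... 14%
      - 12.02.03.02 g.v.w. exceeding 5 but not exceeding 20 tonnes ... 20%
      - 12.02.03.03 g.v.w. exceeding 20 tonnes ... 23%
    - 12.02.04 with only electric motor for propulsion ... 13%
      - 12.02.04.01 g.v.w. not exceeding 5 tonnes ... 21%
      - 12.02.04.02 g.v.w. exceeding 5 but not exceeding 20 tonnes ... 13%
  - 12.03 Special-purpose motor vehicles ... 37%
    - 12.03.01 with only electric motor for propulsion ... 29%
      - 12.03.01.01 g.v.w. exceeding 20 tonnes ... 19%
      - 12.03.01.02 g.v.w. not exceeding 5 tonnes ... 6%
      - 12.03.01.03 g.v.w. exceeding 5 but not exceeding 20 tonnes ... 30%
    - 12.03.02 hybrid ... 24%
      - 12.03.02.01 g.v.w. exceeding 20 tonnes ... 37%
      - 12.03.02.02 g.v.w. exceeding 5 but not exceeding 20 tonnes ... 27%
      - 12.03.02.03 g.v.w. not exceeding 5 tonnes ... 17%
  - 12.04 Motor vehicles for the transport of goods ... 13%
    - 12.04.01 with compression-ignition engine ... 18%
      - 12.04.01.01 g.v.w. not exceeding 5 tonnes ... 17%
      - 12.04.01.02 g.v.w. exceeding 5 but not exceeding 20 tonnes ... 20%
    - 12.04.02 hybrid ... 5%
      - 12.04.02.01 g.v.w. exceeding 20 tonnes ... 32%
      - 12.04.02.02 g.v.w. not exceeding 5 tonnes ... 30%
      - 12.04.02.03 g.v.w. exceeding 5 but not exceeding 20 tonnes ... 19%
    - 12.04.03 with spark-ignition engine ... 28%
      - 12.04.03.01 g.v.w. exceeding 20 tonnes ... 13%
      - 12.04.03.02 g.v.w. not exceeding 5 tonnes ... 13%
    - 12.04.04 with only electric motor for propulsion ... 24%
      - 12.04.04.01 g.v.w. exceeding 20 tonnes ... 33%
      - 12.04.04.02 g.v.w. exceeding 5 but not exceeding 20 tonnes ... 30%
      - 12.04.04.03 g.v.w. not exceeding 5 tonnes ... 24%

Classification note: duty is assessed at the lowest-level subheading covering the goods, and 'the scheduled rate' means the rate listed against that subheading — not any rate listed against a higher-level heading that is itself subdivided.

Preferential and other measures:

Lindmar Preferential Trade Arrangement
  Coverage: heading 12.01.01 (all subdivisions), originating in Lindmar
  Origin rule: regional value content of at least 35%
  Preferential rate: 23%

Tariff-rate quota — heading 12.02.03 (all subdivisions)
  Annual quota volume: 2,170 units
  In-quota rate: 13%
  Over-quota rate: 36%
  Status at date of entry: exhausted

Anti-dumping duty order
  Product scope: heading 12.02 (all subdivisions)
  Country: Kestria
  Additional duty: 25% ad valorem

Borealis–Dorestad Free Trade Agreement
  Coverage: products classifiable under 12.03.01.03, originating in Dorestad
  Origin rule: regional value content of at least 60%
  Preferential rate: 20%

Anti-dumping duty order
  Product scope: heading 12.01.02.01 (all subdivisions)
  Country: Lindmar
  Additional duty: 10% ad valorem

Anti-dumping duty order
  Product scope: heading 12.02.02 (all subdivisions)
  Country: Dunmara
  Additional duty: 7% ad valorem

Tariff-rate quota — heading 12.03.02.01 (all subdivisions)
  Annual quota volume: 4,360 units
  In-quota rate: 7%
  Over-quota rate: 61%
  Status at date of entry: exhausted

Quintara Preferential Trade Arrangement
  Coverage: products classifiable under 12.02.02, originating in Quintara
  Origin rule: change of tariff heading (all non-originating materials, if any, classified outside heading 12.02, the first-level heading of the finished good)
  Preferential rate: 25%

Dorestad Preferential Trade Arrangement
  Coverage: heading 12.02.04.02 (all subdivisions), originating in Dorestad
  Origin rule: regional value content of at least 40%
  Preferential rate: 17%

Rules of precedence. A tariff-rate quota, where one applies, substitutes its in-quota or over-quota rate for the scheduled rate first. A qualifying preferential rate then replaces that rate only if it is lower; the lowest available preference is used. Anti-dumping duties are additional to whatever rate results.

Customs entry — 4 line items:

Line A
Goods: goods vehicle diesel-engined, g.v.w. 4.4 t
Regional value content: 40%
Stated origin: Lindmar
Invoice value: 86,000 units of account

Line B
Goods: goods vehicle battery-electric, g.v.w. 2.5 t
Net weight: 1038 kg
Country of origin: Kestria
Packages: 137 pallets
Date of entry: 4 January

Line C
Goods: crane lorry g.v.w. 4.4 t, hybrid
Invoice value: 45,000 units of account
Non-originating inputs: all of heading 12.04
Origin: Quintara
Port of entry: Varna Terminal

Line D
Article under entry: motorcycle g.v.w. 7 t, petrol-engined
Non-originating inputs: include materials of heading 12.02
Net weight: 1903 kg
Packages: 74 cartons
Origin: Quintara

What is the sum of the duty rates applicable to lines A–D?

Line A: goods vehicle → 12.04; diesel-engined → 12.04.01; g.v.w. 4.4 t → 12.04.01.01. Scheduled 17%. Lindmar agreement on 12.01.01: 12.04.01.01 not covered. → 17%.
Line B: goods vehicle → 12.04; battery-electric → 12.04.04; g.v.w. 2.5 t → 12.04.04.03. Scheduled 24%. No special measure applies. → 24%.
Line C: crane lorry → 12.03; hybrid → 12.03.02; g.v.w. 4.4 t → 12.03.02.03. Scheduled 17%. Quintara agreement on 12.02.02: 12.03.02.03 not covered. → 17%.
Line D: motorcycle → 12.02; petrol-engined → 12.02.02; g.v.w. 7 t → 12.02.02.01. Scheduled 3%. Quintara agreement on 12.02.02: CTH not met. → 3%.
Sum: 17% + 24% + 17% + 3% = 61%.

61%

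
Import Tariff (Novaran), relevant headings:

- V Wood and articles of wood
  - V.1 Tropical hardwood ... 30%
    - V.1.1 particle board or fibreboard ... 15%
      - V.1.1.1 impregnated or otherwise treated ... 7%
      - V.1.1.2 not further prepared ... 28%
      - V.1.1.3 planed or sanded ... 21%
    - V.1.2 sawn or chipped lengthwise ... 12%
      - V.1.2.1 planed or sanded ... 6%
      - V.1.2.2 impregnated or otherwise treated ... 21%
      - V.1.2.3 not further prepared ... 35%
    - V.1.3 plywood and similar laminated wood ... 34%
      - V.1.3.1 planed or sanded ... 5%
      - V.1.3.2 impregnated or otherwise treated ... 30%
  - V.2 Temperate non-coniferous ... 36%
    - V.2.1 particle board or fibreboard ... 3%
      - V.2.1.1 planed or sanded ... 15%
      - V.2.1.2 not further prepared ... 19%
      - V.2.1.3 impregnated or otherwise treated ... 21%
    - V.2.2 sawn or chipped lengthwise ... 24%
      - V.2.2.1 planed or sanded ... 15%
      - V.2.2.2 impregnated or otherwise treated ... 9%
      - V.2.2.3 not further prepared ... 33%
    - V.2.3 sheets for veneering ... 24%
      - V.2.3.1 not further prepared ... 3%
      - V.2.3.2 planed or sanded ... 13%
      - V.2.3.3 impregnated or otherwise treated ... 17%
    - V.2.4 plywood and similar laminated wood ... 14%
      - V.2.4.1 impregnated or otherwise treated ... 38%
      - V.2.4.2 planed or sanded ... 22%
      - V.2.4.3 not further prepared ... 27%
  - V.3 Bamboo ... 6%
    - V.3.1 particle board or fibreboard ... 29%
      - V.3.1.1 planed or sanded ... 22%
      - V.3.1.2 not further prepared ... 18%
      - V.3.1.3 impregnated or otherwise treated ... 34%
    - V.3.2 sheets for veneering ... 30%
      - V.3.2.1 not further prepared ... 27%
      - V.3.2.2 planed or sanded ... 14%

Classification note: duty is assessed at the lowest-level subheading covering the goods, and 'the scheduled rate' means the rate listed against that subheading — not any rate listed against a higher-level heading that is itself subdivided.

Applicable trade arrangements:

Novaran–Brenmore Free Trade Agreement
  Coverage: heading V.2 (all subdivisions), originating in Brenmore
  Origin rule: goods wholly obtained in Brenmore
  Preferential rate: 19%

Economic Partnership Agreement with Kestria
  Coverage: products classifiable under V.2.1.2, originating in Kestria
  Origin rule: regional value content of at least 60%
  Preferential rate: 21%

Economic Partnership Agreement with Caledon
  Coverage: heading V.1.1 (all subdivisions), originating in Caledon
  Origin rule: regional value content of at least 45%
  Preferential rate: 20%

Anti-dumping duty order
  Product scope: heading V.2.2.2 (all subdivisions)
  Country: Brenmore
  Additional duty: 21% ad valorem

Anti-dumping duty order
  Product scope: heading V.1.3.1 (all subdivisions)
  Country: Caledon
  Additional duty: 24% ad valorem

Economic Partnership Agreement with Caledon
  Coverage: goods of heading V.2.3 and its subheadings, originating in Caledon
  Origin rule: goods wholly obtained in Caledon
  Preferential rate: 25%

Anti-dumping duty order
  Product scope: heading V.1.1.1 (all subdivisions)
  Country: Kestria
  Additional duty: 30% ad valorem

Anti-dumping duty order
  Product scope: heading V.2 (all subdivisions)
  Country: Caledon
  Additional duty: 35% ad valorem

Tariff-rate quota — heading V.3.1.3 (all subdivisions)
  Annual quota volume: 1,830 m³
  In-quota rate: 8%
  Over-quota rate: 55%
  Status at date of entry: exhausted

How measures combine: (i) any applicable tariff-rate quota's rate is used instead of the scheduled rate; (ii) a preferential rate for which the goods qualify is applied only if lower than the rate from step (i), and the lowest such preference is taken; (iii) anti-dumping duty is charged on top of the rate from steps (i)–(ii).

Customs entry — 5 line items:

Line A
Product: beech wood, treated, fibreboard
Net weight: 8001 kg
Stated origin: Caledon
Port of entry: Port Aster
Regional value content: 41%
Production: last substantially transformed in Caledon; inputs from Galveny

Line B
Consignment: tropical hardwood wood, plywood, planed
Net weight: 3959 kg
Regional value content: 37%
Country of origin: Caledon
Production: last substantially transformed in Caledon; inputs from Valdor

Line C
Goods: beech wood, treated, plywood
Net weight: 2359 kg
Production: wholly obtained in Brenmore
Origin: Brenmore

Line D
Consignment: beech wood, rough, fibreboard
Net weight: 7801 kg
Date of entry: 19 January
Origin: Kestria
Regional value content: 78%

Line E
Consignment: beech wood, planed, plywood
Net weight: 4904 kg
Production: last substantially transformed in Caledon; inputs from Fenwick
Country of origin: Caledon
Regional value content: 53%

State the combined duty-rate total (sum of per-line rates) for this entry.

180%

Line A: beech → V.2; fibreboard → V.2.1; treated → V.2.1.3. Scheduled 21%. Caledon agreement on V.1.1: V.2.1.3 not covered; Caledon agreement on V.2.3: V.2.1.3 not covered; anti-dumping (Caledon, V.2): +35%; total 21% + 35% = 56%. → 56%.
Line B: tropical hardwood → V.1; plywood → V.1.3; planed → V.1.3.1. Scheduled 5%. Caledon agreement on V.1.1: V.1.3.1 not covered; Caledon agreement on V.2.3: V.1.3.1 not covered; anti-dumping (Caledon, V.1.3.1): +24%; total 5% + 24% = 29%. → 29%.
Line C: beech → V.2; plywood → V.2.4; treated → V.2.4.1. Scheduled 38%. Brenmore agreement on V.2: wholly obtained → 19% available; preferential 19%. → 19%.
Line D: beech → V.2; fibreboard → V.2.1; rough → V.2.1.2. Scheduled 19%. Kestria agreement on V.2.1.2: RVC ≥ 60% → 21% available; preference 21% not lower than 19% → no reduction. → 19%.
Line E: beech → V.2; plywood → V.2.4; planed → V.2.4.2. Scheduled 22%. Caledon agreement on V.1.1: V.2.4.2 not covered; Caledon agreement on V.2.3: V.2.4.2 not covered; anti-dumping (Caledon, V.2): +35%; total 22% + 35% = 57%. → 57%.
Sum: 56% + 29% + 19% + 19% + 57% = 180%.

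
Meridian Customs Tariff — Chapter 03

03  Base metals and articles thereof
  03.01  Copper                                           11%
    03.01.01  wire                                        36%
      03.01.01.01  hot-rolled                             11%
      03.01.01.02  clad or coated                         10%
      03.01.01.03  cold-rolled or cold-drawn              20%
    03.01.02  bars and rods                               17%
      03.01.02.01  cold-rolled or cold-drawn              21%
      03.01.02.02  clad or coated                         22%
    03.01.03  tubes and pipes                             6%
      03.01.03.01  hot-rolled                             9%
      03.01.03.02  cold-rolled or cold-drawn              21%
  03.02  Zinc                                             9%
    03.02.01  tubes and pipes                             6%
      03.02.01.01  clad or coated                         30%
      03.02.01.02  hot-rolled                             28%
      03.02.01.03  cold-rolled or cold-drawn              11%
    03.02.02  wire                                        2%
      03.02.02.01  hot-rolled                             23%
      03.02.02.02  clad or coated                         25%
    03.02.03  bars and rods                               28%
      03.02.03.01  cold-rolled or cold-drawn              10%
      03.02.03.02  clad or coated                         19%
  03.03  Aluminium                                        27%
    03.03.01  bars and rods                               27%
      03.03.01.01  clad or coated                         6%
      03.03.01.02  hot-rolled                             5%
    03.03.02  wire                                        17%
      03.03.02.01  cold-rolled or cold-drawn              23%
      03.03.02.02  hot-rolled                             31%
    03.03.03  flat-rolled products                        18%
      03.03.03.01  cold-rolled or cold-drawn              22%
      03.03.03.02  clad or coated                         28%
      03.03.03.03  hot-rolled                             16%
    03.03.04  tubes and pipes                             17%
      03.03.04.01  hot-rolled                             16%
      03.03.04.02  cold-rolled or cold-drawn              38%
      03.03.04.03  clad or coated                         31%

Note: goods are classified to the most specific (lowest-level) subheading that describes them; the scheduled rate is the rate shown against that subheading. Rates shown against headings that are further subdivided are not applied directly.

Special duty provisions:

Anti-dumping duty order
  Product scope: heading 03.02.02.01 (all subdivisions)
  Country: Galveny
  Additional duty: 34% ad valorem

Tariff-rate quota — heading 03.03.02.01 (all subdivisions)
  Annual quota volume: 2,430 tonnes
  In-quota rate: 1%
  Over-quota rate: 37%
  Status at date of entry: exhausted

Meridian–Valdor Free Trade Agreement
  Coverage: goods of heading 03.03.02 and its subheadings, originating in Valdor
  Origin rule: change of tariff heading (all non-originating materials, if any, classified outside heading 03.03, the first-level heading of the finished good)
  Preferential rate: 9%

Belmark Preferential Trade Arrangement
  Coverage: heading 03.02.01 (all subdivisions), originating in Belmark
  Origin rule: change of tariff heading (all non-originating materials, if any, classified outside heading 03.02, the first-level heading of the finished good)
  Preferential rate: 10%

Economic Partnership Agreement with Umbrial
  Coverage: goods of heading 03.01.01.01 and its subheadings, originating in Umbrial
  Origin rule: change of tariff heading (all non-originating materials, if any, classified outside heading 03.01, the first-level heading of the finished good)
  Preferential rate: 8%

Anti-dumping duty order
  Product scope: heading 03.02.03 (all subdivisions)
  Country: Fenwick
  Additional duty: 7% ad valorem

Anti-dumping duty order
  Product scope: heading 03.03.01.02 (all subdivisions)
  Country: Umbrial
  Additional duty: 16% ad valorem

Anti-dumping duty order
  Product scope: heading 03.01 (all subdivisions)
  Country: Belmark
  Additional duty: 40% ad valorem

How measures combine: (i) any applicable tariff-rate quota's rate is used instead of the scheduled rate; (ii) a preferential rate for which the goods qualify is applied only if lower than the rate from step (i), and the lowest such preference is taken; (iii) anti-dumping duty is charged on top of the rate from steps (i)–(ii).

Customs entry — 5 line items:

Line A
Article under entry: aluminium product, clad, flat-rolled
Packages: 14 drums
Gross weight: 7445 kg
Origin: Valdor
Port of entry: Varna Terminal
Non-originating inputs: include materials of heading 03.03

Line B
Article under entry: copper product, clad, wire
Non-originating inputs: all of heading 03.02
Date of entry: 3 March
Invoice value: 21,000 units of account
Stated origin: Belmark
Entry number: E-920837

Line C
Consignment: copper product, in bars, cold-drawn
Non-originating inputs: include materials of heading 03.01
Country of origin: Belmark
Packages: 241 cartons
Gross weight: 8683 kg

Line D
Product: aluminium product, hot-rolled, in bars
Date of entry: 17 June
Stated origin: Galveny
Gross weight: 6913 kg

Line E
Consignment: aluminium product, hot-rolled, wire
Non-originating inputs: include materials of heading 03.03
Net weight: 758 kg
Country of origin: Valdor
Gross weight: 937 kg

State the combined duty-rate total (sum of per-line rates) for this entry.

175%

Line A: aluminium → 03.03; flat-rolled → 03.03.03; clad → 03.03.03.02. Scheduled 28%. Valdor agreement on 03.03.02: 03.03.03.02 not covered. → 28%.
Line B: copper → 03.01; wire → 03.01.01; clad → 03.01.01.02. Scheduled 10%. Belmark agreement on 03.02.01: 03.01.01.02 not covered; anti-dumping (Belmark, 03.01): +40%; total 10% + 40% = 50%. → 50%.
Line C: copper → 03.01; in bars → 03.01.02; cold-drawn → 03.01.02.01. Scheduled 21%. Belmark agreement on 03.02.01: 03.01.02.01 not covered; anti-dumping (Belmark, 03.01): +40%; total 21% + 40% = 61%. → 61%.
Line D: aluminium → 03.03; in bars → 03.03.01; hot-rolled → 03.03.01.02. Scheduled 5%. No special measure applies. → 5%.
Line E: aluminium → 03.03; wire → 03.03.02; hot-rolled → 03.03.02.02. Scheduled 31%. Valdor agreement on 03.03.02: CTH not met. → 31%.
Sum: 28% + 50% + 61% + 5% + 31% = 175%.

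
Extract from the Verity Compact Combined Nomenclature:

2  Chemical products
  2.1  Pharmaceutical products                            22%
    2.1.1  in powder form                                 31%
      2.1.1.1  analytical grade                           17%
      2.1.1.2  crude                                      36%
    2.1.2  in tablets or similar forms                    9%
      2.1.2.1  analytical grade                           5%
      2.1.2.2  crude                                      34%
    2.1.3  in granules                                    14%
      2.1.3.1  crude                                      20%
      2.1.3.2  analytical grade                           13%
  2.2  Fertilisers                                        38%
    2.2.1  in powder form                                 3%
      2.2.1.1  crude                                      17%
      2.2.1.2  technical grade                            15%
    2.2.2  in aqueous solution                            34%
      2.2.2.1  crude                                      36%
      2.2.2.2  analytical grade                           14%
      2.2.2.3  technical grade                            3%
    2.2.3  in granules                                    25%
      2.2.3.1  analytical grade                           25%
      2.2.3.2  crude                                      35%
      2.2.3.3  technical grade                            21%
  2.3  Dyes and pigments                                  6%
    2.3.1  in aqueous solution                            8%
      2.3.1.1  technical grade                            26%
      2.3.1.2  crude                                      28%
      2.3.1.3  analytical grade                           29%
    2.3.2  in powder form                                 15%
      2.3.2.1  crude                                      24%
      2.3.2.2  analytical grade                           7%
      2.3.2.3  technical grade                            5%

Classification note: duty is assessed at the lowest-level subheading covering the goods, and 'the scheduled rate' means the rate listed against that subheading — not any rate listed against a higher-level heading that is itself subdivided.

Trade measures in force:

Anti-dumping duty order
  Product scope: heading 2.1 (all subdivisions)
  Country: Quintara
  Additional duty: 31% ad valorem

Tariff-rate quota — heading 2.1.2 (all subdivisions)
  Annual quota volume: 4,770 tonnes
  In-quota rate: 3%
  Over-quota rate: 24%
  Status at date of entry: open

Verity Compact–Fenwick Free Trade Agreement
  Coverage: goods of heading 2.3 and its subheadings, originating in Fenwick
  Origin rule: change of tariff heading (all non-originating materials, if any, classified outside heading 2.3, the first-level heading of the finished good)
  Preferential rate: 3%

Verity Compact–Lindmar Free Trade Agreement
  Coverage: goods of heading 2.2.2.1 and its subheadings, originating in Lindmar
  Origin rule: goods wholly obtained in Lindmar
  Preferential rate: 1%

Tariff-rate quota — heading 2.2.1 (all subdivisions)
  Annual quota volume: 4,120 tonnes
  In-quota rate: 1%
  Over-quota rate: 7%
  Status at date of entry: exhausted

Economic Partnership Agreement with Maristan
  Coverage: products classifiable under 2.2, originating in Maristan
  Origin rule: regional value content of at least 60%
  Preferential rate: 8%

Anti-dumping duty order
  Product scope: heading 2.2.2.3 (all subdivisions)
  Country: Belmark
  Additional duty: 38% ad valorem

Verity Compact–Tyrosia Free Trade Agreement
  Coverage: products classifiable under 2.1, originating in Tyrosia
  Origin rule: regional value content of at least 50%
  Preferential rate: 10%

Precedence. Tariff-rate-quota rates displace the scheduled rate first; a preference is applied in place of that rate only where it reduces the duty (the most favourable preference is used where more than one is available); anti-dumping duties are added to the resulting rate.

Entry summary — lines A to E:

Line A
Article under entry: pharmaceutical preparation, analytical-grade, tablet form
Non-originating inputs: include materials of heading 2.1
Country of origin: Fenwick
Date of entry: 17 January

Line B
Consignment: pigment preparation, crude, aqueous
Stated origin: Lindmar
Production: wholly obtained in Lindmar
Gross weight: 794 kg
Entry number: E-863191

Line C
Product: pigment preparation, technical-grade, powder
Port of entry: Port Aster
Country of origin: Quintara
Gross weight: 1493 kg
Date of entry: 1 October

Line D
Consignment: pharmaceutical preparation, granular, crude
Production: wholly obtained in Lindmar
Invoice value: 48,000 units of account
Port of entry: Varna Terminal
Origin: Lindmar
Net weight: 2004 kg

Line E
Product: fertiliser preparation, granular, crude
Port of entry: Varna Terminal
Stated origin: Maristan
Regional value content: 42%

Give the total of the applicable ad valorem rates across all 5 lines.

Line A: pharmaceutical → 2.1; tablet form → 2.1.2; analytical-grade → 2.1.2.1. Scheduled 5%. quota on 2.1.2 open → in-quota 3%; Fenwick agreement on 2.3: 2.1.2.1 not covered. → 3%.
Line B: pigment → 2.3; aqueous → 2.3.1; crude → 2.3.1.2. Scheduled 28%. Lindmar agreement on 2.2.2.1: 2.3.1.2 not covered. → 28%.
Line C: pigment → 2.3; powder → 2.3.2; technical-grade → 2.3.2.3. Scheduled 5%. No special measure applies. → 5%.
Line D: pharmaceutical → 2.1; granular → 2.1.3; crude → 2.1.3.1. Scheduled 20%. Lindmar agreement on 2.2.2.1: 2.1.3.1 not covered. → 20%.
Line E: fertiliser → 2.2; granular → 2.2.3; crude → 2.2.3.2. Scheduled 35%. Maristan agreement on 2.2: RVC < 60%. → 35%.
Sum: 3% + 28% + 5% + 20% + 35% = 91%.

91%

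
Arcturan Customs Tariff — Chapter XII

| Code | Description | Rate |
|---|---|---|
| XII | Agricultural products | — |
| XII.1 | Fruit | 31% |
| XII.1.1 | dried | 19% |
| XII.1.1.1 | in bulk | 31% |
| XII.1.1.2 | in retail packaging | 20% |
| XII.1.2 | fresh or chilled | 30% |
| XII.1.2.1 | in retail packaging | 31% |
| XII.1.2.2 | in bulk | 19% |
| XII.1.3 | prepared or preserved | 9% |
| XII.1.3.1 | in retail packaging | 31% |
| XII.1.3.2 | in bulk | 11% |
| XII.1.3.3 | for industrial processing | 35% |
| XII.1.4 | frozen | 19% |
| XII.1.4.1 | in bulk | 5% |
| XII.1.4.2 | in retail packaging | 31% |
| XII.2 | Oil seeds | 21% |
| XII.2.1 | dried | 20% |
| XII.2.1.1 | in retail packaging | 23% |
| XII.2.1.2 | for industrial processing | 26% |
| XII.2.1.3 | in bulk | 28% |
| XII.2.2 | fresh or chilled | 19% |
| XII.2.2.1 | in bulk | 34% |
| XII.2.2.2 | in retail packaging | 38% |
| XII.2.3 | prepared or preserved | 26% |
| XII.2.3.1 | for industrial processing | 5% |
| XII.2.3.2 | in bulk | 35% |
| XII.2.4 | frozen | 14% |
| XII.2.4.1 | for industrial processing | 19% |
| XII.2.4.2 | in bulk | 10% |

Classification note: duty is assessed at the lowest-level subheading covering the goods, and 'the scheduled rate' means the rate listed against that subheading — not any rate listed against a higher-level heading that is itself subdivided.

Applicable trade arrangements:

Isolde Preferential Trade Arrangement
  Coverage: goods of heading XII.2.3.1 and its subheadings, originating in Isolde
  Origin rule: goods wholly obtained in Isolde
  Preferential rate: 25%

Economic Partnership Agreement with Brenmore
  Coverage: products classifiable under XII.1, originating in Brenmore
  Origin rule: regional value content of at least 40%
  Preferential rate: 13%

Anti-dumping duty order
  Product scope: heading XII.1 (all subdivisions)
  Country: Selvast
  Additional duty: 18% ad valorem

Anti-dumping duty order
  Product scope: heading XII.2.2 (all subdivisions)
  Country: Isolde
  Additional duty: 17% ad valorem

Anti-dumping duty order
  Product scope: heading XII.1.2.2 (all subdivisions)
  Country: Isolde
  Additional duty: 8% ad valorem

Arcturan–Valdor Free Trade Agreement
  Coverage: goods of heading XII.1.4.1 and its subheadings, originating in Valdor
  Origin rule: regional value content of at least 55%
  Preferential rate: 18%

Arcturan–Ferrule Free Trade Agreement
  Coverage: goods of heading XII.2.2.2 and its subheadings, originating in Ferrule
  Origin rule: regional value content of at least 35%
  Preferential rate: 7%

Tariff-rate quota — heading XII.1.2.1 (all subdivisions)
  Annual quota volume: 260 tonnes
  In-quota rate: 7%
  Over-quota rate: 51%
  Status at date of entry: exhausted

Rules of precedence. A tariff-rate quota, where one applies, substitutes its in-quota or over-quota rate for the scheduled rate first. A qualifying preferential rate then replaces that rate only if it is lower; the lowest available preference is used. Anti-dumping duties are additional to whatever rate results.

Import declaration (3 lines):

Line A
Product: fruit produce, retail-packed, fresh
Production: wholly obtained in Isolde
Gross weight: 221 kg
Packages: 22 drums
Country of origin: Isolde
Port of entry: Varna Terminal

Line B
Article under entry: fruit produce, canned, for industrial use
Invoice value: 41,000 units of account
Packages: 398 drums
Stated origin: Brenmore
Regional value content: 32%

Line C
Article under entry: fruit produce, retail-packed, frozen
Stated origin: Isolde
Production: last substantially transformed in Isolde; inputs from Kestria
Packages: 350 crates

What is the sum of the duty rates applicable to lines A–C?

Line A: fruit → XII.1; fresh → XII.1.2; retail-packed → XII.1.2.1. Scheduled 31%. quota on XII.1.2.1 exhausted → over-quota 51%; Isolde agreement on XII.2.3.1: XII.1.2.1 not covered. → 51%.
Line B: fruit → XII.1; canned → XII.1.3; for industrial use → XII.1.3.3. Scheduled 35%. Brenmore agreement on XII.1: RVC < 40%. → 35%.
Line C: fruit → XII.1; frozen → XII.1.4; retail-packed → XII.1.4.2. Scheduled 31%. Isolde agreement on XII.2.3.1: XII.1.4.2 not covered. → 31%.
Sum: 51% + 35% + 31% = 117%.

117%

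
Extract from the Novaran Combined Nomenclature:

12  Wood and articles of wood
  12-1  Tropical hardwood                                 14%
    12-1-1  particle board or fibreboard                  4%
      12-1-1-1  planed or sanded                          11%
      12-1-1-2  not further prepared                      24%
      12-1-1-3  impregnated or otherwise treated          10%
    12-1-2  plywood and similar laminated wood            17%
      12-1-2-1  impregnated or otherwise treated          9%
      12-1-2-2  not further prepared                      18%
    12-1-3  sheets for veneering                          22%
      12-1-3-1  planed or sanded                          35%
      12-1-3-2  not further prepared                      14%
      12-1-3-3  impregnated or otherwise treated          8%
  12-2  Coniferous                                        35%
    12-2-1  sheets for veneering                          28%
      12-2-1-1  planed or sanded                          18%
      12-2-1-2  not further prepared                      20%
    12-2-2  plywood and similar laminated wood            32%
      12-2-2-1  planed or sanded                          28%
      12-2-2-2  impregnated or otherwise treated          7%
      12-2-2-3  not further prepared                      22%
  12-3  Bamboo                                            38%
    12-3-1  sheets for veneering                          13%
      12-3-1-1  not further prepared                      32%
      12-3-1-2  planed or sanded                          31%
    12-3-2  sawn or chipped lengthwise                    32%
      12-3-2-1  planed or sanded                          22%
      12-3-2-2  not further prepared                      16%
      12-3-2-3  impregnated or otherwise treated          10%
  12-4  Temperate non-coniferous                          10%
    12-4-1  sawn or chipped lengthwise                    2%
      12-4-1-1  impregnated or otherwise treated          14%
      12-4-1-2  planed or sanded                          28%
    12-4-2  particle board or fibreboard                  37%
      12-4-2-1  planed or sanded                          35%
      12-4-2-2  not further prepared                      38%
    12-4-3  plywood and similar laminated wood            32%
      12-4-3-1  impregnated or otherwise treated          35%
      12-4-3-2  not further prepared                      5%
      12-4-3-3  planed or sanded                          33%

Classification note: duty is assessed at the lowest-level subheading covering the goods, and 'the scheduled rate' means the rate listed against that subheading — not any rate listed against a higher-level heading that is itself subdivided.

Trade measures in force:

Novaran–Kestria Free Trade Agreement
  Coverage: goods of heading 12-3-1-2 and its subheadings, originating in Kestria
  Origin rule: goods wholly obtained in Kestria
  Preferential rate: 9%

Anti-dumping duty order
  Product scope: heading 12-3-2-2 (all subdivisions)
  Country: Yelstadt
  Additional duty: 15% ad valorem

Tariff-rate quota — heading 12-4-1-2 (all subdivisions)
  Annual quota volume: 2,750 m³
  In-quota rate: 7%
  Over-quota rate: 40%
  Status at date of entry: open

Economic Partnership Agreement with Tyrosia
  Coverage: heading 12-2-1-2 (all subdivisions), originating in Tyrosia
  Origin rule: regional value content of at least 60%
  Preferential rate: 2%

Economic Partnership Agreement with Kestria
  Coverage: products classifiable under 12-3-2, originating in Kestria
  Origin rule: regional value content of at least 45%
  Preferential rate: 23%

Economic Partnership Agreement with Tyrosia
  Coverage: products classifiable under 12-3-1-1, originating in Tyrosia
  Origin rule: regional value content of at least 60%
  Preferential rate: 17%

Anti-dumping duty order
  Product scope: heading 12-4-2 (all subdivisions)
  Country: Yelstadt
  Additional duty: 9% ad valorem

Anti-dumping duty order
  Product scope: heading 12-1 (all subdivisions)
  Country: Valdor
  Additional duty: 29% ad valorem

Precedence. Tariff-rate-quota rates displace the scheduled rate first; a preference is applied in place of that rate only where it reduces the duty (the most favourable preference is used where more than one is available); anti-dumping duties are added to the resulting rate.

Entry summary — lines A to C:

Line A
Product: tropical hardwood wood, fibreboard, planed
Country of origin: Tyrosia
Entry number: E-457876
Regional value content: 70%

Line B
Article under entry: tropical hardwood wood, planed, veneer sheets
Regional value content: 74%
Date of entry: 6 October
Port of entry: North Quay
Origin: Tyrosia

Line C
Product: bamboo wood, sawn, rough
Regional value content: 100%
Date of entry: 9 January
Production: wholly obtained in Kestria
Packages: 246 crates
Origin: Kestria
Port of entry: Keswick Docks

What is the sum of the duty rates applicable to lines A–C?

62%

Line A: tropical hardwood → 12-1; fibreboard → 12-1-1; planed → 12-1-1-1. Scheduled 11%. Tyrosia agreement on 12-2-1-2: 12-1-1-1 not covered; Tyrosia agreement on 12-3-1-1: 12-1-1-1 not covered. → 11%.
Line B: tropical hardwood → 12-1; veneer sheets → 12-1-3; planed → 12-1-3-1. Scheduled 35%. Tyrosia agreement on 12-2-1-2: 12-1-3-1 not covered; Tyrosia agreement on 12-3-1-1: 12-1-3-1 not covered. → 35%.
Line C: bamboo → 12-3; sawn → 12-3-2; rough → 12-3-2-2. Scheduled 16%. Kestria agreement on 12-3-1-2: 12-3-2-2 not covered; Kestria agreement on 12-3-2: RVC ≥ 45% → 23% available; preference 23% not lower than 16% → no reduction. → 16%.
Sum: 11% + 35% + 16% = 62%.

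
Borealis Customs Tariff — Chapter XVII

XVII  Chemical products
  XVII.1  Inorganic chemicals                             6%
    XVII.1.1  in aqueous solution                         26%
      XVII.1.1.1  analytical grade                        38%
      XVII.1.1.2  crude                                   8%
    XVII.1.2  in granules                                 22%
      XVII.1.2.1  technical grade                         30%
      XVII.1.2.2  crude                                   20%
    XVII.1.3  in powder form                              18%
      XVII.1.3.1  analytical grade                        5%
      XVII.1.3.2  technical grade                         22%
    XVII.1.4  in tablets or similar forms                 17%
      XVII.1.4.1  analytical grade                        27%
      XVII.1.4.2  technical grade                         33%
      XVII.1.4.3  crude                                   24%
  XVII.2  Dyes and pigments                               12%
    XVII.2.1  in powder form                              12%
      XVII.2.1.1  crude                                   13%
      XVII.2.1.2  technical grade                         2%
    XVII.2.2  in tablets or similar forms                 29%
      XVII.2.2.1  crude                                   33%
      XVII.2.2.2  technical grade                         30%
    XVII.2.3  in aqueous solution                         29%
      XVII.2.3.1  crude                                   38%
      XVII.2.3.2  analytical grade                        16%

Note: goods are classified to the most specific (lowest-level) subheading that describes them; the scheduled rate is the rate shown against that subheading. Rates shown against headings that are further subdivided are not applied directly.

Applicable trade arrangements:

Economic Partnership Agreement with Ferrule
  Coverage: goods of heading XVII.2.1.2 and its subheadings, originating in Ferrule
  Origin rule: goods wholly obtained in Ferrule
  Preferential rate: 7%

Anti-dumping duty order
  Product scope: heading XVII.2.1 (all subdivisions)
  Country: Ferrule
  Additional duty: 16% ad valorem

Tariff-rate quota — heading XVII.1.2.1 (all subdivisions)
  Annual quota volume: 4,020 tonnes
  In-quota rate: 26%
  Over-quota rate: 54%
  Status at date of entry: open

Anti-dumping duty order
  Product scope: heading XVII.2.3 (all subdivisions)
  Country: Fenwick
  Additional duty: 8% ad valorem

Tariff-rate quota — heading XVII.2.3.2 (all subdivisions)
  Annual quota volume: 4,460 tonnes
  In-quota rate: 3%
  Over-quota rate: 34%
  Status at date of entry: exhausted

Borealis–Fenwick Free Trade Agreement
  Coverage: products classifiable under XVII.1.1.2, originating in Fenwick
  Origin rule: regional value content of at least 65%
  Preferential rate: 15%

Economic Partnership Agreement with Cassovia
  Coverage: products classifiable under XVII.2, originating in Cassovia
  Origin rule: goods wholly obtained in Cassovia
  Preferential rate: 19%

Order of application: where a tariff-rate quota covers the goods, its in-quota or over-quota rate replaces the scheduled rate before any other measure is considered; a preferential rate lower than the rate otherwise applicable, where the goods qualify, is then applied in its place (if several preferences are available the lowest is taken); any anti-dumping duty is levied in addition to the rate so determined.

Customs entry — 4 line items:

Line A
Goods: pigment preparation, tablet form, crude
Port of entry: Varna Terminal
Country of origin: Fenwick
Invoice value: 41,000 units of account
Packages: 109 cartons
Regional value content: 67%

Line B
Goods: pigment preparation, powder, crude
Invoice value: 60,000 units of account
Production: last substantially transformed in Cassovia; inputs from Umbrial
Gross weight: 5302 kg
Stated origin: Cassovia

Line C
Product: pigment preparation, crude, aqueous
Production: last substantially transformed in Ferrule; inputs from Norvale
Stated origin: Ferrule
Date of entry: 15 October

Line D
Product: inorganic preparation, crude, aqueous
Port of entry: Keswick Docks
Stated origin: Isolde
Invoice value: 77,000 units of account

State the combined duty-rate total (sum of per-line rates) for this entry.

92%

Line A: pigment → XVII.2; tablet form → XVII.2.2; crude → XVII.2.2.1. Scheduled 33%. Fenwick agreement on XVII.1.1.2: XVII.2.2.1 not covered. → 33%.
Line B: pigment → XVII.2; powder → XVII.2.1; crude → XVII.2.1.1. Scheduled 13%. Cassovia agreement on XVII.2: not wholly obtained. → 13%.
Line C: pigment → XVII.2; aqueous → XVII.2.3; crude → XVII.2.3.1. Scheduled 38%. Ferrule agreement on XVII.2.1.2: XVII.2.3.1 not covered. → 38%.
Line D: inorganic → XVII.1; aqueous → XVII.1.1; crude → XVII.1.1.2. Scheduled 8%. No special measure applies. → 8%.
Sum: 33% + 13% + 38% + 8% = 92%.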